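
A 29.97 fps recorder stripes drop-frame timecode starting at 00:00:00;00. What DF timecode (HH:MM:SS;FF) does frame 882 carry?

Ten DF minutes hold 17982 frames, so frame 882 lies in block 0 (frames 0–17981) with 882 frames into that block.
The block's first minute is 1800 frames and the rest 1798 each; 882 frames reaches minute 0, so 0 × 18 + 0 × 2 = 0 labels have been skipped so far.
Adding those back, label number 882 + 0 = 882 at 30 labels/s is 29 s + 12 f = 0 h 0 min 29 s frame 12, i.e. 00:00:29;12.

00:00:29;12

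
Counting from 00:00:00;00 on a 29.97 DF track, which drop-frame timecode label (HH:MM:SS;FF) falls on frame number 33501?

00:18:37;25

Ten DF minutes hold 17982 frames, so frame 33501 lies in block 1 (frames 17982–35963) with 15519 frames into that block.
The block's first minute is 1800 frames and the rest 1798 each; 15519 frames reaches minute 8, so 1 × 18 + 8 × 2 = 34 labels have been skipped so far.
Adding those back, label number 33501 + 34 = 33535 at 30 labels/s is 1117 s + 25 f = 0 h 18 min 37 s frame 25, i.e. 00:18:37;25.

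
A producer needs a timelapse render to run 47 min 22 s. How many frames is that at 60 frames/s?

170520 frames

47 min 22 s = 2842 s.
Frames = 2842 × 60 = 170520.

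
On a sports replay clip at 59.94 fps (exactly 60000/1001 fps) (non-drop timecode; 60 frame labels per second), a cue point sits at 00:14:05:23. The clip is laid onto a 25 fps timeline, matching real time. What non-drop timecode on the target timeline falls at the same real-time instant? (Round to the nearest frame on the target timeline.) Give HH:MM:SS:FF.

00:14:06:06

Source frame index: (0×3600 + 14×60 + 5) × 60 + 23 = 50723.
Real time: 50723 / (60000/1001) = 50773723/60000 s.
Target frame: (50773723/60000) × (25) = 50773723/2400 ≈ 21155.718 → 21156.
At 25 labels/s: frame 21156 → 00:14:06:06.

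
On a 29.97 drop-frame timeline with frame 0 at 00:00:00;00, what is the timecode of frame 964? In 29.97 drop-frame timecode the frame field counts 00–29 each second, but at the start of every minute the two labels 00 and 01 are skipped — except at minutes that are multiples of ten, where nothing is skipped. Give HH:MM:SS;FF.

Each 10-minute DF block holds 10 × 60 × 30 − 9 × 2 = 17982 frames. 964 ÷ 17982 → 0 full blocks, remainder 964.
Within the partial block the first minute is 1800 frames and each further minute 1798, so 0 further minute boundaries passed. Total skipped labels = 18 × 0 + 2 × 0 = 0.
Non-drop label index = 964 + 0 = 964; at 30 labels/s that is 00:00:32:04, i.e. DF 00:00:32;04.

00:00:32;04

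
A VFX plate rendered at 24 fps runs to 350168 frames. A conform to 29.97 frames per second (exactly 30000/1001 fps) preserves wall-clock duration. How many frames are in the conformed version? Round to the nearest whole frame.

Frames at target rate = 350168 × (30000/1001) / (24) = 4810000/11 ≈ 437272.727.
Nearest whole frame: 437273.

437273 frames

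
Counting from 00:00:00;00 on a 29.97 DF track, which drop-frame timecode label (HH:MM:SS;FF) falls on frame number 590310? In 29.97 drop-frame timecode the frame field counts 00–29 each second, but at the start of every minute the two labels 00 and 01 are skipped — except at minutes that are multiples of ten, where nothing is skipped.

Each 10-minute DF block holds 10 × 60 × 30 − 9 × 2 = 17982 frames. 590310 ÷ 17982 → 32 full blocks, remainder 14886.
Within the partial block the first minute is 1800 frames and each further minute 1798, so 8 further minute boundaries passed. Total skipped labels = 18 × 32 + 2 × 8 = 592.
Non-drop label index = 590310 + 592 = 590902; at 30 labels/s that is 05:28:16:22, i.e. DF 05:28:16;22.

05:28:16;22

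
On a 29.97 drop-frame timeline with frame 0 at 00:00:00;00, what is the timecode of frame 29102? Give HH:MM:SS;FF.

00:16:11;02

Each 10-minute DF block holds 10 × 60 × 30 − 9 × 2 = 17982 frames. 29102 ÷ 17982 → 1 full block, remainder 11120.
Within the partial block the first minute is 1800 frames and each further minute 1798, so 6 further minute boundaries passed. Total skipped labels = 18 × 1 + 2 × 6 = 30.
Non-drop label index = 29102 + 30 = 29132; at 30 labels/s that is 00:16:11:02, i.e. DF 00:16:11;02.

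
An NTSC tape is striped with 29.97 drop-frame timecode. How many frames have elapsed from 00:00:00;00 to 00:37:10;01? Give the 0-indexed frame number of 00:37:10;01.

66833

Complete 10-minute blocks: 3, each 17982 frames → 53946.
Remaining 7 whole minutes in the current block: 1800 + 6 × 1798 = 12588 frames.
Within the current minute: 10 × 30 + 1 − 2 = 299 (labels ;00/;01 skipped at this minute). Total = 53946 + 12588 + 299 = 66833.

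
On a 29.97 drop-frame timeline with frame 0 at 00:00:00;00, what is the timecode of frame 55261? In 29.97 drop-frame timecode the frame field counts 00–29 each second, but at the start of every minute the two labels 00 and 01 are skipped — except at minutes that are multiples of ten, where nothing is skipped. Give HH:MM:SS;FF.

00:30:43;25

Ten DF minutes hold 17982 frames, so frame 55261 lies in block 3 (frames 53946–71927) with 1315 frames into that block.
The block's first minute is 1800 frames and the rest 1798 each; 1315 frames reaches minute 0, so 3 × 18 + 0 × 2 = 54 labels have been skipped so far.
Adding those back, label number 55261 + 54 = 55315 at 30 labels/s is 1843 s + 25 f = 0 h 30 min 43 s frame 25, i.e. 00:30:43;25.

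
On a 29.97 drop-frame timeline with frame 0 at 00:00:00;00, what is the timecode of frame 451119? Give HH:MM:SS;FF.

04:10:52;09

Each 10-minute DF block holds 10 × 60 × 30 − 9 × 2 = 17982 frames. 451119 ÷ 17982 → 25 full blocks, remainder 1569.
Within the partial block the first minute is 1800 frames and each further minute 1798, so 0 further minute boundaries passed. Total skipped labels = 18 × 25 + 2 × 0 = 450.
Non-drop label index = 451119 + 450 = 451569; at 30 labels/s that is 04:10:52:09, i.e. DF 04:10:52;09.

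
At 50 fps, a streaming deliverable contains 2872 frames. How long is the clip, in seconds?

Running time = 2872 / (50) = 57.44 s.

57.44 seconds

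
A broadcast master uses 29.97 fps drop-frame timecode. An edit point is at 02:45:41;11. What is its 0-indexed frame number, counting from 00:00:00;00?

297943

Complete 10-minute blocks: 16, each 17982 frames → 287712.
Remaining 5 whole minutes in the current block: 1800 + 4 × 1798 = 8992 frames.
Within the current minute: 41 × 30 + 11 − 2 = 1239 (labels ;00/;01 skipped at this minute). Total = 287712 + 8992 + 1239 = 297943.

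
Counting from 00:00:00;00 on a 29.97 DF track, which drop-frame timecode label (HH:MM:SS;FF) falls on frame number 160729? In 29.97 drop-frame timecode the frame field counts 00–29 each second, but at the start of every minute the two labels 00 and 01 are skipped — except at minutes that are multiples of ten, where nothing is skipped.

01:29:23;01

Each 10-minute DF block holds 10 × 60 × 30 − 9 × 2 = 17982 frames. 160729 ÷ 17982 → 8 full blocks, remainder 16873.
Within the partial block the first minute is 1800 frames and each further minute 1798, so 9 further minute boundaries passed. Total skipped labels = 18 × 8 + 2 × 9 = 162.
Non-drop label index = 160729 + 162 = 160891; at 30 labels/s that is 01:29:23:01, i.e. DF 01:29:23;01.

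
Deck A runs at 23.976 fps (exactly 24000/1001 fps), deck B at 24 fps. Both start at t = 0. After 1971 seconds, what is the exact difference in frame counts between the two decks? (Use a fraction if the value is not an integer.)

A emits 24000/1001 × 1971 = 47304000/1001 frames; B emits 24 × 1971 = 47304.
Difference = 47304/1001 frames (≈ 47.2567); B is ahead of A.

47304/1001 frames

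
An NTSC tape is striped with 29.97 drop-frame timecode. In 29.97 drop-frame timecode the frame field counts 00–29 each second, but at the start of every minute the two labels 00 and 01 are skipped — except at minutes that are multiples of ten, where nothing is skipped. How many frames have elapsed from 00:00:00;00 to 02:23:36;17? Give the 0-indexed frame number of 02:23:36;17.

As if non-drop at 30 labels/s: (2 × 3600 + 23 × 60 + 36) × 30 + 17 = 258497.
Minute boundaries passed: 143; those not divisible by 10: 143 − 14 = 129; dropped labels = 2 × 129 = 258.
Actual frame index = 258497 − 258 = 258239.

258239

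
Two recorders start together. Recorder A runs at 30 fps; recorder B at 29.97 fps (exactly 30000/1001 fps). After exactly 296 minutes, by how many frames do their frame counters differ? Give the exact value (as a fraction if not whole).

296 min = 17760 s.
A emits 30 × 17760 = 532800 frames; B emits 30000/1001 × 17760 = 532800000/1001.
Difference = 532800/1001 frames (≈ 532.2677); B is behind A.

532800/1001 frames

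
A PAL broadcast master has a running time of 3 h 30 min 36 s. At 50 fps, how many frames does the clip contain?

3 h 30 min 36 s = 12636 s.
Frames = 12636 × 50 = 631800.

631800 frames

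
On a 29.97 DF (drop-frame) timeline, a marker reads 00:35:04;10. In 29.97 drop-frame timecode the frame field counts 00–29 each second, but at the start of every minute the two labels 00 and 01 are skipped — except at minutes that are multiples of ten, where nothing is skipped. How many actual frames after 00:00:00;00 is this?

As if non-drop at 30 labels/s: (0 × 3600 + 35 × 60 + 4) × 30 + 10 = 63130.
Minute boundaries passed: 35; those not divisible by 10: 35 − 3 = 32; dropped labels = 2 × 32 = 64.
Actual frame index = 63130 − 64 = 63066.

63066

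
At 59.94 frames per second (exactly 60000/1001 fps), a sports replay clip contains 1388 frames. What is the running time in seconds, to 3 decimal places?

23.156 seconds

Running time = 1388 × 1001/60000 = 347347/15000 s ≈ 23.156 s.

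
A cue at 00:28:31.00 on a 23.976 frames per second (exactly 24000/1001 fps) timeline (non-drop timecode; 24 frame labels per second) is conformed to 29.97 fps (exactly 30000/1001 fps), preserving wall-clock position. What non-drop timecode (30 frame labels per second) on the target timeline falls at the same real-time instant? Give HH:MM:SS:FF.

00:28:31:00

Source frame index: (0×3600 + 28×60 + 31) × 24 + 0 = 41064.
Real time: 41064 / (24000/1001) = 1712711/1000 s.
Target frame: (1712711/1000) × (30000/1001) = 51330.
At 30 labels/s: frame 51330 → 00:28:31:00.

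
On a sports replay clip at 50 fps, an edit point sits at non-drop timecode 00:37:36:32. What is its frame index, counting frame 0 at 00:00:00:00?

112832

Total seconds to the label: (0 × 3600 + 37 × 60 + 36) = 2256.
Frame index = 2256 × 50 + 32 = 112832.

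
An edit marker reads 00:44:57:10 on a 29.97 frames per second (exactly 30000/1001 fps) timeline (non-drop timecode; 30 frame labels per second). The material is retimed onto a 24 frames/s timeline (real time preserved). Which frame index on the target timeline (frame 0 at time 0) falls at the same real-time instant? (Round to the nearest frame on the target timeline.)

Source frame index: (0×3600 + 44×60 + 57) × 30 + 10 = 80920.
Real time: 80920 / (30000/1001) = 2025023/750 s.
Target frame: (2025023/750) × (24) = 8100092/125 ≈ 64800.736 → 64801.

frame 64801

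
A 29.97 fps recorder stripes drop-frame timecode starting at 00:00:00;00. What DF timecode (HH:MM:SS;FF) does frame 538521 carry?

04:59:28;21

Each 10-minute DF block holds 10 × 60 × 30 − 9 × 2 = 17982 frames. 538521 ÷ 17982 → 29 full blocks, remainder 17043.
Within the partial block the first minute is 1800 frames and each further minute 1798, so 9 further minute boundaries passed. Total skipped labels = 18 × 29 + 2 × 9 = 540.
Non-drop label index = 538521 + 540 = 539061; at 30 labels/s that is 04:59:28:21, i.e. DF 04:59:28;21.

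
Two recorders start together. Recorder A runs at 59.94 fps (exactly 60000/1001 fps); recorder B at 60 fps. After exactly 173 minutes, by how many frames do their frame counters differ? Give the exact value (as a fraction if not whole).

173 min = 10380 s.
A emits 60000/1001 × 10380 = 622800000/1001 frames; B emits 60 × 10380 = 622800.
Difference = 622800/1001 frames (≈ 622.1778); B is ahead of A.

622800/1001 frames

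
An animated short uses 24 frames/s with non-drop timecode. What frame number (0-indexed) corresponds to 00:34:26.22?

49606

Total seconds to the label: (0 × 3600 + 34 × 60 + 26) = 2066.
Frame index = 2066 × 24 + 22 = 49606.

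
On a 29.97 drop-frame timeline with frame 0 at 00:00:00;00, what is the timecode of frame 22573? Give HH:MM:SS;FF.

00:12:33;05

Ten DF minutes hold 17982 frames, so frame 22573 lies in block 1 (frames 17982–35963) with 4591 frames into that block.
The block's first minute is 1800 frames and the rest 1798 each; 4591 frames reaches minute 2, so 1 × 18 + 2 × 2 = 22 labels have been skipped so far.
Adding those back, label number 22573 + 22 = 22595 at 30 labels/s is 753 s + 5 f = 0 h 12 min 33 s frame 5, i.e. 00:12:33;05.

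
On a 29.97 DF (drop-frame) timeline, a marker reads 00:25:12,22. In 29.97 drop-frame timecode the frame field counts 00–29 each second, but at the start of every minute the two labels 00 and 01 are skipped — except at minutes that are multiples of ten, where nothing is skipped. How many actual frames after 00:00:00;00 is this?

Complete 10-minute blocks: 2, each 17982 frames → 35964.
Remaining 5 whole minutes in the current block: 1800 + 4 × 1798 = 8992 frames.
Within the current minute: 12 × 30 + 22 − 2 = 380 (labels ;00/;01 skipped at this minute). Total = 35964 + 8992 + 380 = 45336.

45336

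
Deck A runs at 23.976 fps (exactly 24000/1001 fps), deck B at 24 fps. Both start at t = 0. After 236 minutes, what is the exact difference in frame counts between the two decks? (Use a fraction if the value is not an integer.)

339840/1001 frames

236 min = 14160 s.
A emits 24000/1001 × 14160 = 339840000/1001 frames; B emits 24 × 14160 = 339840.
Difference = 339840/1001 frames (≈ 339.5005); B is ahead of A.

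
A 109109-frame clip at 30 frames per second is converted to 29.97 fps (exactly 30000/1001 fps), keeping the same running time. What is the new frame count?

109000 frames

Target frames = source frames × (target rate / source rate) = 109109 × (30000/1001)/(30) = 109109 × 1000/1001 = 109000.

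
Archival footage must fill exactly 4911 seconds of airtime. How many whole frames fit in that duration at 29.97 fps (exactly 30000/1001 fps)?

Frames = 4911 × 30000/1001 = 147330000/1001 ≈ 147182.8172.
Complete frames: 147182.

147182 frames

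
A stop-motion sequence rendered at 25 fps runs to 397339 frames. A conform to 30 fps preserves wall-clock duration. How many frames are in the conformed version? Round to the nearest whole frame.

Frames at target rate = 397339 × (30) / (25) = 2384034/5 ≈ 476806.800.
Nearest whole frame: 476807.

476807 frames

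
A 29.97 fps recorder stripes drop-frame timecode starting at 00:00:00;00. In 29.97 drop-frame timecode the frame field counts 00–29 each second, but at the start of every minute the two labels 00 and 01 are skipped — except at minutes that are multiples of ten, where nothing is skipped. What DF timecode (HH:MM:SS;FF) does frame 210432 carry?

01:57:01;14

Ten DF minutes hold 17982 frames, so frame 210432 lies in block 11 (frames 197802–215783) with 12630 frames into that block.
The block's first minute is 1800 frames and the rest 1798 each; 12630 frames reaches minute 7, so 11 × 18 + 7 × 2 = 212 labels have been skipped so far.
Adding those back, label number 210432 + 212 = 210644 at 30 labels/s is 7021 s + 14 f = 1 h 57 min 1 s frame 14, i.e. 01:57:01;14.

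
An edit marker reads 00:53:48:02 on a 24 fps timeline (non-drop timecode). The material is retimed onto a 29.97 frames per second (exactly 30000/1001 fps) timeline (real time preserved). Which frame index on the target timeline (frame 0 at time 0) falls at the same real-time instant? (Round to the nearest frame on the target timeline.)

Source frame index: (0×3600 + 53×60 + 48) × 24 + 2 = 77474.
Real time: 77474 / (24) = 38737/12 s.
Target frame: (38737/12) × (30000/1001) = 96842500/1001 ≈ 96745.754 → 96746.

frame 96746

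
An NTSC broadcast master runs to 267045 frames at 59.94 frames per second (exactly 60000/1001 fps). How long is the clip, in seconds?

4455.20075 seconds

Running time = 267045 / (60000/1001) = 4455.20075 s.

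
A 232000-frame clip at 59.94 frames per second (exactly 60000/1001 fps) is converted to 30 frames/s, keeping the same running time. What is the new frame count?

Target frames = source frames × (target rate / source rate) = 232000 × (30)/(60000/1001) = 232000 × 1001/2000 = 116116.

116116 frames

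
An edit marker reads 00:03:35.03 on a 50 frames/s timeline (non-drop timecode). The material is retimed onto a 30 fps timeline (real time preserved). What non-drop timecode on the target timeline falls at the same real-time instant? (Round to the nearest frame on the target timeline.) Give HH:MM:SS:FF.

00:03:35:02

Source frame index: (0×3600 + 3×60 + 35) × 50 + 3 = 10753.
Real time: 10753 / (50) = 10753/50 s.
Target frame: (10753/50) × (30) = 32259/5 ≈ 6451.800 → 6452.
At 30 labels/s: frame 6452 → 00:03:35:02.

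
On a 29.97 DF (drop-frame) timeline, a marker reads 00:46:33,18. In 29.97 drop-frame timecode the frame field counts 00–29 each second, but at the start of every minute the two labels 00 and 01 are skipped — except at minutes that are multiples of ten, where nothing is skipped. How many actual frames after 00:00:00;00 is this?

83724

Complete 10-minute blocks: 4, each 17982 frames → 71928.
Remaining 6 whole minutes in the current block: 1800 + 5 × 1798 = 10790 frames.
Within the current minute: 33 × 30 + 18 − 2 = 1006 (labels ;00/;01 skipped at this minute). Total = 71928 + 10790 + 1006 = 83724.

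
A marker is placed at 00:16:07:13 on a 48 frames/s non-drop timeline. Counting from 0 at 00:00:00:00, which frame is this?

frame 46429

Total seconds to the label: (0 × 3600 + 16 × 60 + 7) = 967.
Frame index = 967 × 48 + 13 = 46429.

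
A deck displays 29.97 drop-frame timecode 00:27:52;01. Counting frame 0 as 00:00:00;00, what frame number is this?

50111

As if non-drop at 30 labels/s: (0 × 3600 + 27 × 60 + 52) × 30 + 1 = 50161.
Minute boundaries passed: 27; those not divisible by 10: 27 − 2 = 25; dropped labels = 2 × 25 = 50.
Actual frame index = 50161 − 50 = 50111.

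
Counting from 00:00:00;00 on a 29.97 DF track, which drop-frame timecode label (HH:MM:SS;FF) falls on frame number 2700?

00:01:30;02

Each 10-minute DF block holds 10 × 60 × 30 − 9 × 2 = 17982 frames. 2700 ÷ 17982 → 0 full blocks, remainder 2700.
Within the partial block the first minute is 1800 frames and each further minute 1798, so 1 further minute boundary passed. Total skipped labels = 18 × 0 + 2 × 1 = 2.
Non-drop label index = 2700 + 2 = 2702; at 30 labels/s that is 00:01:30:02, i.e. DF 00:01:30;02.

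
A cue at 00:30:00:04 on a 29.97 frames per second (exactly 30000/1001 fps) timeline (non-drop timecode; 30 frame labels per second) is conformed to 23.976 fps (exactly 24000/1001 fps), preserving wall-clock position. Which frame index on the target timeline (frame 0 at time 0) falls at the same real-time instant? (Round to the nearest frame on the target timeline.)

Source frame index: (0×3600 + 30×60 + 0) × 30 + 4 = 54004.
Real time: 54004 / (30000/1001) = 13514501/7500 s.
Target frame: (13514501/7500) × (24000/1001) = 216016/5 ≈ 43203.200 → 43203.

frame 43203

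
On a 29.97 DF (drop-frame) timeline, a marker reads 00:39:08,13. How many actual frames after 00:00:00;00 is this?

As if non-drop at 30 labels/s: (0 × 3600 + 39 × 60 + 8) × 30 + 13 = 70453.
Minute boundaries passed: 39; those not divisible by 10: 39 − 3 = 36; dropped labels = 2 × 36 = 72.
Actual frame index = 70453 − 72 = 70381.

70381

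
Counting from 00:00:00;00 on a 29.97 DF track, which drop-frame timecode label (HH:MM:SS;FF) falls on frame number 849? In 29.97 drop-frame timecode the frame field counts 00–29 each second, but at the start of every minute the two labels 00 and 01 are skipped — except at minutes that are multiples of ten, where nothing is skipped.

Ten DF minutes hold 17982 frames, so frame 849 lies in block 0 (frames 0–17981) with 849 frames into that block.
The block's first minute is 1800 frames and the rest 1798 each; 849 frames reaches minute 0, so 0 × 18 + 0 × 2 = 0 labels have been skipped so far.
Adding those back, label number 849 + 0 = 849 at 30 labels/s is 28 s + 9 f = 0 h 0 min 28 s frame 9, i.e. 00:00:28;09.

00:00:28;09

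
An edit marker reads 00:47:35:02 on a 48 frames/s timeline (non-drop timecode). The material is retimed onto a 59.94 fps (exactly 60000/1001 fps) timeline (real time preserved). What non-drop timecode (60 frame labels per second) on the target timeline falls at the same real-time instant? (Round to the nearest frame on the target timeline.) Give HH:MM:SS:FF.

Source frame index: (0×3600 + 47×60 + 35) × 48 + 2 = 137042.
Real time: 137042 / (48) = 68521/24 s.
Target frame: (68521/24) × (60000/1001) = 171302500/1001 ≈ 171131.369 → 171131.
At 60 labels/s: frame 171131 → 00:47:32:11.

00:47:32:11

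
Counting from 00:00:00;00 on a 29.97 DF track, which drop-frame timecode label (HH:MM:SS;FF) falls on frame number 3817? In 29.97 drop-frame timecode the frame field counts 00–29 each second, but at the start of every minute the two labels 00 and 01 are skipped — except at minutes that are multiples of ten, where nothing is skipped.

Each 10-minute DF block holds 10 × 60 × 30 − 9 × 2 = 17982 frames. 3817 ÷ 17982 → 0 full blocks, remainder 3817.
Within the partial block the first minute is 1800 frames and each further minute 1798, so 2 further minute boundaries passed. Total skipped labels = 18 × 0 + 2 × 2 = 4.
Non-drop label index = 3817 + 4 = 3821; at 30 labels/s that is 00:02:07:11, i.e. DF 00:02:07;11.

00:02:07;11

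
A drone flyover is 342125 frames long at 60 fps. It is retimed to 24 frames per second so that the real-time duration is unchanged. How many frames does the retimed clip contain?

Target frames = source frames × (target rate / source rate) = 342125 × (24)/(60) = 342125 × 2/5 = 136850.

136850 frames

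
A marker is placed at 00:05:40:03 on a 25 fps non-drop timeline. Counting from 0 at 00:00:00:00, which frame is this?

frame 8503

Total seconds to the label: (0 × 3600 + 5 × 60 + 40) = 340.
Frame index = 340 × 25 + 3 = 8503.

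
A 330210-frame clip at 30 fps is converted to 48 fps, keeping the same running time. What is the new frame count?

Target frames = source frames × (target rate / source rate) = 330210 × (48)/(30) = 330210 × 8/5 = 528336.

528336 frames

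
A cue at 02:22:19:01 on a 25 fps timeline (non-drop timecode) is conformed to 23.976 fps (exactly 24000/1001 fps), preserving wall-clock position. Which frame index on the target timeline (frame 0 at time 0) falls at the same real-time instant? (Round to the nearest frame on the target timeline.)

frame 204732

Source frame index: (2×3600 + 22×60 + 19) × 25 + 1 = 213476.
Real time: 213476 / (25) = 213476/25 s.
Target frame: (213476/25) × (24000/1001) = 204936960/1001 ≈ 204732.228 → 204732.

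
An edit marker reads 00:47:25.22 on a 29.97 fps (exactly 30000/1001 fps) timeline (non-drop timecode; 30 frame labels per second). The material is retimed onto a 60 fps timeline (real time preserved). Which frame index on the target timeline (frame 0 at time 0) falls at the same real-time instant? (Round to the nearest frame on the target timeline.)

Source frame index: (0×3600 + 47×60 + 25) × 30 + 22 = 85372.
Real time: 85372 / (30000/1001) = 21364343/7500 s.
Target frame: (21364343/7500) × (60) = 21364343/125 ≈ 170914.744 → 170915.

frame 170915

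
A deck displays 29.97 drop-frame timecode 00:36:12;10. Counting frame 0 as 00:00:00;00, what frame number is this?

65104

As if non-drop at 30 labels/s: (0 × 3600 + 36 × 60 + 12) × 30 + 10 = 65170.
Minute boundaries passed: 36; those not divisible by 10: 36 − 3 = 33; dropped labels = 2 × 33 = 66.
Actual frame index = 65170 − 66 = 65104.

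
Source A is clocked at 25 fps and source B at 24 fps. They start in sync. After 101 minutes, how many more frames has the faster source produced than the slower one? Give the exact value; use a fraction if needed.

6060 frames

101 min = 6060 s.
A emits 25 × 6060 = 151500 frames; B emits 24 × 6060 = 145440.
Difference = 6060 frames; B is behind A.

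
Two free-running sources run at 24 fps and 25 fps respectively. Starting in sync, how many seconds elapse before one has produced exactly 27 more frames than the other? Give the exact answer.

27 seconds

The gap grows by |25 − 24| = 1 frame per second.
Time for a 27-frame gap: 27 ÷ (1) = 27 s.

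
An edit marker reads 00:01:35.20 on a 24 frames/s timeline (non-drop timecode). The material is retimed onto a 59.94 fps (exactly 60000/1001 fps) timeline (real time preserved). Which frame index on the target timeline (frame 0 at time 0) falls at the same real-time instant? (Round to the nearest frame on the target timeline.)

Source frame index: (0×3600 + 1×60 + 35) × 24 + 20 = 2300.
Real time: 2300 / (24) = 575/6 s.
Target frame: (575/6) × (60000/1001) = 5750000/1001 ≈ 5744.256 → 5744.

frame 5744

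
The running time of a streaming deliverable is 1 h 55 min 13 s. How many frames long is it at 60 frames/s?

1 h 55 min 13 s = 6913 s.
Frames = 6913 × 60 = 414780.

414780 frames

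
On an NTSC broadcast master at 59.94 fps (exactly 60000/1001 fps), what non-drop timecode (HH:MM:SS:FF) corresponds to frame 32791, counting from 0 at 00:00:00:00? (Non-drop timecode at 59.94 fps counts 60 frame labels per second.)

00:09:06:31

32791 ÷ 60 = 546 full seconds, remainder 31 frames.
546 s = 0 h 9 min 6 s.
Timecode: 00:09:06:31.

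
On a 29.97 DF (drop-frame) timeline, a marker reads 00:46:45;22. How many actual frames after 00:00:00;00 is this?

As if non-drop at 30 labels/s: (0 × 3600 + 46 × 60 + 45) × 30 + 22 = 84172.
Minute boundaries passed: 46; those not divisible by 10: 46 − 4 = 42; dropped labels = 2 × 42 = 84.
Actual frame index = 84172 − 84 = 84088.

84088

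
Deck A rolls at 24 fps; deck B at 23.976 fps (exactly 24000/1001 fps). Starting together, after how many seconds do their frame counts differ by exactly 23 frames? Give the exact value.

23023/24 seconds

The gap grows by |24000/1001 − 24| = 24/1001 frames per second.
Time for a 23-frame gap: 23 ÷ (24/1001) = 23023/24 s.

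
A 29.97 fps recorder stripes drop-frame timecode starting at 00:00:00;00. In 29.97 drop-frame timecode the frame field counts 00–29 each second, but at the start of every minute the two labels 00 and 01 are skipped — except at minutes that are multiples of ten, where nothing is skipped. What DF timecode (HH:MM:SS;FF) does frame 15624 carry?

00:08:41;10

Ten DF minutes hold 17982 frames, so frame 15624 lies in block 0 (frames 0–17981) with 15624 frames into that block.
The block's first minute is 1800 frames and the rest 1798 each; 15624 frames reaches minute 8, so 0 × 18 + 8 × 2 = 16 labels have been skipped so far.
Adding those back, label number 15624 + 16 = 15640 at 30 labels/s is 521 s + 10 f = 0 h 8 min 41 s frame 10, i.e. 00:08:41;10.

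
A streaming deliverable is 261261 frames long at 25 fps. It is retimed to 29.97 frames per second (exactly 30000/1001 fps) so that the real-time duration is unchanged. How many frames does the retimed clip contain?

Target frames = source frames × (target rate / source rate) = 261261 × (30000/1001)/(25) = 261261 × 1200/1001 = 313200.

313200 frames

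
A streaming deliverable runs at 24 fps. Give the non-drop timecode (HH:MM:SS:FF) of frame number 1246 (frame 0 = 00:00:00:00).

00:00:51:22

1246 ÷ 24 = 51 full seconds, remainder 22 frames.
51 s = 0 h 0 min 51 s.
Timecode: 00:00:51:22.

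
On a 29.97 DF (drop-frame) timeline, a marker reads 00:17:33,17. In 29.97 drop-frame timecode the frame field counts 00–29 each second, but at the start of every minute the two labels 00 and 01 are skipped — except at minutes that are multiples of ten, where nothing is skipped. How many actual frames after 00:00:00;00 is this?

Complete 10-minute blocks: 1, each 17982 frames → 17982.
Remaining 7 whole minutes in the current block: 1800 + 6 × 1798 = 12588 frames.
Within the current minute: 33 × 30 + 17 − 2 = 1005 (labels ;00/;01 skipped at this minute). Total = 17982 + 12588 + 1005 = 31575.

31575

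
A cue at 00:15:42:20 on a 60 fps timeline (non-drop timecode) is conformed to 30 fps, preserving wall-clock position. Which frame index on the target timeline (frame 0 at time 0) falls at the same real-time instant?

Source frame index: (0×3600 + 15×60 + 42) × 60 + 20 = 56540.
Real time: 56540 / (60) = 2827/3 s.
Target frame: (2827/3) × (30) = 28270.

frame 28270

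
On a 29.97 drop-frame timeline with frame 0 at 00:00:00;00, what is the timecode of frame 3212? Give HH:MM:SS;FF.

00:01:47;04

Each 10-minute DF block holds 10 × 60 × 30 − 9 × 2 = 17982 frames. 3212 ÷ 17982 → 0 full blocks, remainder 3212.
Within the partial block the first minute is 1800 frames and each further minute 1798, so 1 further minute boundary passed. Total skipped labels = 18 × 0 + 2 × 1 = 2.
Non-drop label index = 3212 + 2 = 3214; at 30 labels/s that is 00:01:47:04, i.e. DF 00:01:47;04.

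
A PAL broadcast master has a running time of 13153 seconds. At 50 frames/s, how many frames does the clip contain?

Frames = 13153 × 50 = 657650.

657650 frames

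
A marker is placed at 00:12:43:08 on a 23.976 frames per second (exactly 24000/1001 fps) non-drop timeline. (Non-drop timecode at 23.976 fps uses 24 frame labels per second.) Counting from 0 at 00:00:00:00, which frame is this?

Total seconds to the label: (0 × 3600 + 12 × 60 + 43) = 763.
Frame index = 763 × 24 + 8 = 18320.

frame 18320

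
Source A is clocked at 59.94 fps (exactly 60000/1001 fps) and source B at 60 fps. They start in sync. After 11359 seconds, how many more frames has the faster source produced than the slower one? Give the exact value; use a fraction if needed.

A emits 60000/1001 × 11359 = 681540000/1001 frames; B emits 60 × 11359 = 681540.
Difference = 681540/1001 frames (≈ 680.8591); B is ahead of A.

681540/1001 frames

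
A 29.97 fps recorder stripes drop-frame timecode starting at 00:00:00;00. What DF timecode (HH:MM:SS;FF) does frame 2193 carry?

00:01:13;05

Each 10-minute DF block holds 10 × 60 × 30 − 9 × 2 = 17982 frames. 2193 ÷ 17982 → 0 full blocks, remainder 2193.
Within the partial block the first minute is 1800 frames and each further minute 1798, so 1 further minute boundary passed. Total skipped labels = 18 × 0 + 2 × 1 = 2.
Non-drop label index = 2193 + 2 = 2195; at 30 labels/s that is 00:01:13:05, i.e. DF 00:01:13;05.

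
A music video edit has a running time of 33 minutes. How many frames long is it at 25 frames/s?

49500 frames

33 min = 1980 s.
Frames = 1980 × 25 = 49500.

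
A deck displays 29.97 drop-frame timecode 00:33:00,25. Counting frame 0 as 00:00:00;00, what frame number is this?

59365

As if non-drop at 30 labels/s: (0 × 3600 + 33 × 60 + 0) × 30 + 25 = 59425.
Minute boundaries passed: 33; those not divisible by 10: 33 − 3 = 30; dropped labels = 2 × 30 = 60.
Actual frame index = 59425 − 60 = 59365.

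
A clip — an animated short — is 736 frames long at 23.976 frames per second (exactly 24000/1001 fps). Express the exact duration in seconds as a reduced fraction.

23023/750 seconds

Running time = 736 ÷ (24000/1001) = 736 × 1001/24000 = 23023/750 s.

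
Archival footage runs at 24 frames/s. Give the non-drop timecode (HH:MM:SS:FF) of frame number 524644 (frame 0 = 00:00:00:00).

06:04:20:04

524644 ÷ 24 = 21860 full seconds, remainder 4 frames.
21860 s = 6 h 4 min 20 s.
Timecode: 06:04:20:04.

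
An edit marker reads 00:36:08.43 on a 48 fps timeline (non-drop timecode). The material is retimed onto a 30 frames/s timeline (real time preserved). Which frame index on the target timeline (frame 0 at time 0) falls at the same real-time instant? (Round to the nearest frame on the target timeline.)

Source frame index: (0×3600 + 36×60 + 8) × 48 + 43 = 104107.
Real time: 104107 / (48) = 104107/48 s.
Target frame: (104107/48) × (30) = 520535/8 ≈ 65066.875 → 65067.

frame 65067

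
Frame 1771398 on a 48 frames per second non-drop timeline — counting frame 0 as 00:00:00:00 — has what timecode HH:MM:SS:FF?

1771398 ÷ 48 = 36904 full seconds, remainder 6 frames.
36904 s = 10 h 15 min 4 s.
Timecode: 10:15:04:06.

10:15:04:06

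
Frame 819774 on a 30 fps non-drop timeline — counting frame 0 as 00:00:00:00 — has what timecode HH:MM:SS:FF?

07:35:25:24

819774 ÷ 30 = 27325 full seconds, remainder 24 frames.
27325 s = 7 h 35 min 25 s.
Timecode: 07:35:25:24.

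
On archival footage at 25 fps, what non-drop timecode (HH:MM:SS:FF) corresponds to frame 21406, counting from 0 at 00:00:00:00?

21406 ÷ 25 = 856 full seconds, remainder 6 frames.
856 s = 0 h 14 min 16 s.
Timecode: 00:14:16:06.

00:14:16:06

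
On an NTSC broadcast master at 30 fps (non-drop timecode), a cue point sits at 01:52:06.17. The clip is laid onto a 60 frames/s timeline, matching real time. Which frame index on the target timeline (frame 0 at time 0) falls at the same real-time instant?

Source frame index: (1×3600 + 52×60 + 6) × 30 + 17 = 201797.
Real time: 201797 / (30) = 201797/30 s.
Target frame: (201797/30) × (60) = 403594.

frame 403594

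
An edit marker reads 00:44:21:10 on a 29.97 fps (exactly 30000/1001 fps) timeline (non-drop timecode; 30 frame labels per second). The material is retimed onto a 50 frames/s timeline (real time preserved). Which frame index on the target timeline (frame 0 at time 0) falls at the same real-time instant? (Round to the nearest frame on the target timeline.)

frame 133200

Source frame index: (0×3600 + 44×60 + 21) × 30 + 10 = 79840.
Real time: 79840 / (30000/1001) = 998998/375 s.
Target frame: (998998/375) × (50) = 1997996/15 ≈ 133199.733 → 133200.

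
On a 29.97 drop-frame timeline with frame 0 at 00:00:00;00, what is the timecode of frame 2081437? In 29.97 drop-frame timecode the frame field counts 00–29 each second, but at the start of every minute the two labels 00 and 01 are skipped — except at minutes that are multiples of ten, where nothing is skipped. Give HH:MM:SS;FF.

Each 10-minute DF block holds 10 × 60 × 30 − 9 × 2 = 17982 frames. 2081437 ÷ 17982 → 115 full blocks, remainder 13507.
Within the partial block the first minute is 1800 frames and each further minute 1798, so 7 further minute boundaries passed. Total skipped labels = 18 × 115 + 2 × 7 = 2084.
Non-drop label index = 2081437 + 2084 = 2083521; at 30 labels/s that is 19:17:30:21, i.e. DF 19:17:30;21.

19:17:30;21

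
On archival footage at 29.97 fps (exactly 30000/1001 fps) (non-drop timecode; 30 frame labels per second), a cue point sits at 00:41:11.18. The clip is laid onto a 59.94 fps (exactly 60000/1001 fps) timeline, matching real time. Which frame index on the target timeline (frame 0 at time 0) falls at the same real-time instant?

Source frame index: (0×3600 + 41×60 + 11) × 30 + 18 = 74148.
Real time: 74148 / (30000/1001) = 6185179/2500 s.
Target frame: (6185179/2500) × (60000/1001) = 148296.

frame 148296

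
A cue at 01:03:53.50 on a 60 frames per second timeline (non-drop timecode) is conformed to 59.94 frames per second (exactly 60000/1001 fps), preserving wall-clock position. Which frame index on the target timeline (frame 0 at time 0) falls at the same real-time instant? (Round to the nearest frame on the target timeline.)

Source frame index: (1×3600 + 3×60 + 53) × 60 + 50 = 230030.
Real time: 230030 / (60) = 23003/6 s.
Target frame: (23003/6) × (60000/1001) = 230030000/1001 ≈ 229800.200 → 229800.

frame 229800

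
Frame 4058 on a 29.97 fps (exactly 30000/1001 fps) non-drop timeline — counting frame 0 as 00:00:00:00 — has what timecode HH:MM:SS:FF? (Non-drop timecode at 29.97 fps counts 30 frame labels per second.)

4058 ÷ 30 = 135 full seconds, remainder 8 frames.
135 s = 0 h 2 min 15 s.
Timecode: 00:02:15:08.

00:02:15:08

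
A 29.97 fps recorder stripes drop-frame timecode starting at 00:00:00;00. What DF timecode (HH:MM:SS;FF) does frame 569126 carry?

Ten DF minutes hold 17982 frames, so frame 569126 lies in block 31 (frames 557442–575423) with 11684 frames into that block.
The block's first minute is 1800 frames and the rest 1798 each; 11684 frames reaches minute 6, so 31 × 18 + 6 × 2 = 570 labels have been skipped so far.
Adding those back, label number 569126 + 570 = 569696 at 30 labels/s is 18989 s + 26 f = 5 h 16 min 29 s frame 26, i.e. 05:16:29;26.

05:16:29;26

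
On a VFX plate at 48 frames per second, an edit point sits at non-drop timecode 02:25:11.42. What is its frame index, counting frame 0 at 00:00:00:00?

418170

Total seconds to the label: (2 × 3600 + 25 × 60 + 11) = 8711.
Frame index = 8711 × 48 + 42 = 418170.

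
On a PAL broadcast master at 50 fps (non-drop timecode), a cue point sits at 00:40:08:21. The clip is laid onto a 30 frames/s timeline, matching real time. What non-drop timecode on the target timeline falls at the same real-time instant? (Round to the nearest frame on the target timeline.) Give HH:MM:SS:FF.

00:40:08:13

Source frame index: (0×3600 + 40×60 + 8) × 50 + 21 = 120421.
Real time: 120421 / (50) = 120421/50 s.
Target frame: (120421/50) × (30) = 361263/5 ≈ 72252.600 → 72253.
At 30 labels/s: frame 72253 → 00:40:08:13.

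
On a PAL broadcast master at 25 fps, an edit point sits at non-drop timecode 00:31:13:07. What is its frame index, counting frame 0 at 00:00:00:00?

Total seconds to the label: (0 × 3600 + 31 × 60 + 13) = 1873.
Frame index = 1873 × 25 + 7 = 46832.

46832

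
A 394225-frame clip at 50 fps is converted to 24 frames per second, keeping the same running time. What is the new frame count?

189228 frames

Target frames = source frames × (target rate / source rate) = 394225 × (24)/(50) = 394225 × 12/25 = 189228.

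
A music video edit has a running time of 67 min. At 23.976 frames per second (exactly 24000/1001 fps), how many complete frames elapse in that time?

96383 frames

67 min = 4020 s.
Frames = 4020 × 24000/1001 = 96480000/1001 ≈ 96383.6164.
Complete frames: 96383.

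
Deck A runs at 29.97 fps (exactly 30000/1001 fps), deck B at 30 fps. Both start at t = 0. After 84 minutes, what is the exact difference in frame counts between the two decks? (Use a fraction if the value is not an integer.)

21600/143 frames

84 min = 5040 s.
A emits 30000/1001 × 5040 = 21600000/143 frames; B emits 30 × 5040 = 151200.
Difference = 21600/143 frames (≈ 151.0490); B is ahead of A.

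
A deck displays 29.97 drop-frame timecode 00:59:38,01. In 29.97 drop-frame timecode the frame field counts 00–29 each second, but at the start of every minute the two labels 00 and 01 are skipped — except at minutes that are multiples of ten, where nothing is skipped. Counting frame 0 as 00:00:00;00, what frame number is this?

Complete 10-minute blocks: 5, each 17982 frames → 89910.
Remaining 9 whole minutes in the current block: 1800 + 8 × 1798 = 16184 frames.
Within the current minute: 38 × 30 + 1 − 2 = 1139 (labels ;00/;01 skipped at this minute). Total = 89910 + 16184 + 1139 = 107233.

107233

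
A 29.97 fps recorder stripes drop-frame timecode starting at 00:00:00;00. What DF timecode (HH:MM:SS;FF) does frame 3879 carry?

Ten DF minutes hold 17982 frames, so frame 3879 lies in block 0 (frames 0–17981) with 3879 frames into that block.
The block's first minute is 1800 frames and the rest 1798 each; 3879 frames reaches minute 2, so 0 × 18 + 2 × 2 = 4 labels have been skipped so far.
Adding those back, label number 3879 + 4 = 3883 at 30 labels/s is 129 s + 13 f = 0 h 2 min 9 s frame 13, i.e. 00:02:09;13.

00:02:09;13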